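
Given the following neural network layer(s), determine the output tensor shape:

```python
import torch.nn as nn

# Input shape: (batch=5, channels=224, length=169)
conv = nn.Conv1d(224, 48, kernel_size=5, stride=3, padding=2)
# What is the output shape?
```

Input: (5, 224, 169) -> Output: (5, 48, 57)

Answer: (5, 48, 57)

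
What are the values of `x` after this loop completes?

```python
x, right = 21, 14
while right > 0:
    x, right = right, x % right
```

GCD of 21 and 14
`x` takes the values: 21 → 14 → 7

Answer: 7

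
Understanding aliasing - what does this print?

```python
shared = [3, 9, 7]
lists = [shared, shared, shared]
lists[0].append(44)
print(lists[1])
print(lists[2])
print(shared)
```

Key concept: list of same reference.
Step by step:
`shared = [3, 9, 7]` → shared = [3, 9, 7]
`lists = [shared, shared, shared]` → lists = [[3, 9, 7], [3, 9, 7], [3, 9, 7]]
`lists[0].append(44)` → shared = [3, 9, 7, 44]; lists = [[3, 9, 7, 44], [3, 9, 7, 44], [3, 9, 7, 44]]
`print(lists[1])` → prints [3, 9, 7, 44]
`print(lists[2])` → prints [3, 9, 7, 44]
`print(shared)` → prints [3, 9, 7, 44]

Answer:
[3, 9, 7, 44]
[3, 9, 7, 44]
[3, 9, 7, 44]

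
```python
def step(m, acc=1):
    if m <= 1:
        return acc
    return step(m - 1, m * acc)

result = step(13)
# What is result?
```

Accumulator trace (n, acc): (13, 1) -> (12, 13) -> (11, 156) -> (10, 1716) -> (9, 17160) -> (8, 154440) -> (7, 1235520) -> (6, 8648640) -> (5, 51891840) -> (4, 259459200) -> (3, 1037836800) -> (2, 3113510400) -> (1, 6227020800) -> return 6227020800

Answer: 6227020800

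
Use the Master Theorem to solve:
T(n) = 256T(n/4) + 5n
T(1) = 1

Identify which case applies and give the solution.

a=256, b=4, f(n)=5n. log_4(256) = 4. Since c=1 < 4, Case 1 applies: T(n) = Θ(n^log_b(a)) = O(n^4).

Answer: O(n^4) - Case 1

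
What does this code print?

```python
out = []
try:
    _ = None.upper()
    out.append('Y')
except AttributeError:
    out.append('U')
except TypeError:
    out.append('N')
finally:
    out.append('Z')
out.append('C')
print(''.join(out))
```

Execution trace: 'U' (except AttributeError) → 'Z' (finally) → 'C' (after the try/except). Output: UZC

Answer: UZC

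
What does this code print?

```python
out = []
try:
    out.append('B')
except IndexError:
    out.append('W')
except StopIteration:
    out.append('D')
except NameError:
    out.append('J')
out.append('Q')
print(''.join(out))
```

Execution trace: 'B' (try body, no exception) → 'Q' (after the try/except). Output: BQ

Answer: BQ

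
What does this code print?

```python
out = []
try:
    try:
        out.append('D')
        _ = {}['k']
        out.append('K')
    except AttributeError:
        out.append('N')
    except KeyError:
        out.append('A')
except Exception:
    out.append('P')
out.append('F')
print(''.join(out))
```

Execution trace: 'D' (inner try body) → 'A' (inner except KeyError) → 'F' (after the try/except). Output: DAF

Answer: DAF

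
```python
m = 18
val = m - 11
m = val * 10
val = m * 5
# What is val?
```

Trace:
`m = 18` → m = 18
`val = m - 11` → val = 7
`m = val * 10` → m = 70
`val = m * 5` → val = 350
So val = 350

Answer: 350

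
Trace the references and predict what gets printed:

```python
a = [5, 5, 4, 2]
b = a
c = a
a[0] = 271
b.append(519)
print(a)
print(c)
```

Key concept: multiple aliases.
Step by step:
`a = [5, 5, 4, 2]` → a = [5, 5, 4, 2]
`b = a` → b = [5, 5, 4, 2] (same object as a)
`c = a` → c = [5, 5, 4, 2] (same object as a, b)
`a[0] = 271` → a = [271, 5, 4, 2] (same object as b, c); b = [271, 5, 4, 2] (same object as a, c); c = [271, 5, 4, 2] (same object as a, b)
`b.append(519)` → a = [271, 5, 4, 2, 519] (same object as b, c); b = [271, 5, 4, 2, 519] (same object as a, c); c = [271, 5, 4, 2, 519] (same object as a, b)
`print(a)` → prints [271, 5, 4, 2, 519]
`print(c)` → prints [271, 5, 4, 2, 519]

Answer:
[271, 5, 4, 2, 519]
[271, 5, 4, 2, 519]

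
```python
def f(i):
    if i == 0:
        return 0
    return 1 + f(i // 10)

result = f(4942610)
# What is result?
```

Count of digits of 4942610: 7

Answer: 7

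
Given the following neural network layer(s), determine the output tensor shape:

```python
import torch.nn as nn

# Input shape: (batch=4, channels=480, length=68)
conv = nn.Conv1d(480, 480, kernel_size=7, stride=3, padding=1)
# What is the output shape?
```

Input: (4, 480, 68) -> Output: (4, 480, 22)

Answer: (4, 480, 22)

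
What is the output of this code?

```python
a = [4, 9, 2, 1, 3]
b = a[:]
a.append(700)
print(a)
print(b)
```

Key concept: slice [:] creates copy.
Step by step:
`a = [4, 9, 2, 1, 3]` → a = [4, 9, 2, 1, 3]
`b = a[:]` → b = [4, 9, 2, 1, 3]
`a.append(700)` → a = [4, 9, 2, 1, 3, 700]
`print(a)` → prints [4, 9, 2, 1, 3, 700]
`print(b)` → prints [4, 9, 2, 1, 3]

Answer:
[4, 9, 2, 1, 3, 700]
[4, 9, 2, 1, 3]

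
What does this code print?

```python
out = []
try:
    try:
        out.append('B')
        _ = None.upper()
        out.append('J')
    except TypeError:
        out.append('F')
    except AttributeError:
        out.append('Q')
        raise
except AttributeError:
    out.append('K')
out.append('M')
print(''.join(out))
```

Execution trace: 'B' (inner try body) → 'Q' (inner except AttributeError) → 'K' (outer except AttributeError) → 'M' (after the try/except). Output: BQKM

Answer: BQKM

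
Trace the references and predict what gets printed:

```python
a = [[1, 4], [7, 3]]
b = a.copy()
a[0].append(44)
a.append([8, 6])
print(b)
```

Key concept: shallow copy with nested lists.
Step by step:
`a = [[1, 4], [7, 3]]` → a = [[1, 4], [7, 3]]
`b = a.copy()` → b = [[1, 4], [7, 3]]
`a[0].append(44)` → a = [[1, 4, 44], [7, 3]]; b = [[1, 4, 44], [7, 3]]
`a.append([8, 6])` → a = [[1, 4, 44], [7, 3], [8, 6]]
`print(b)` → prints [[1, 4, 44], [7, 3]]

Answer: [[1, 4, 44], [7, 3]]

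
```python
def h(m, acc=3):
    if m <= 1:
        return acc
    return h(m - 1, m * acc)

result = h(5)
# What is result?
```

Accumulator trace (n, acc): (5, 3) -> (4, 15) -> (3, 60) -> (2, 180) -> (1, 360) -> return 360

Answer: 360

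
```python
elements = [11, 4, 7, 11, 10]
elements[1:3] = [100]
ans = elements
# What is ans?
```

Trace:
`elements = [11, 4, 7, 11, 10]` → elements = [11, 4, 7, 11, 10]
`elements[1:3] = [100]` → elements = [11, 100, 11, 10]
`ans = elements` → ans = [11, 100, 11, 10]
So ans = [11, 100, 11, 10]

Answer: [11, 100, 11, 10]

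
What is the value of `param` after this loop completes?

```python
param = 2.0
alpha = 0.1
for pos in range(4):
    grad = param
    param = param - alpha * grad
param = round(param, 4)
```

Gradient descent: w = 2.0 * (1 - 0.1)^4
`param` takes the values: 2.0 → 1.8 → 1.62 → 1.458 → 1.3122

Answer: 1.3122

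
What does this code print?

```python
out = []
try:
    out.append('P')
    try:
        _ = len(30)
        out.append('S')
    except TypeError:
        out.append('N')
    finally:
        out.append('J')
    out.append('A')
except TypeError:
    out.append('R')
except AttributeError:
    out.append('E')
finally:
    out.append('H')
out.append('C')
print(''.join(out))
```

Execution trace: 'P' (try body) → 'N' (inner except TypeError) → 'J' (inner finally) → 'A' (try body, no exception) → 'H' (finally) → 'C' (after the try/except). Output: PNJAHC

Answer: PNJAHC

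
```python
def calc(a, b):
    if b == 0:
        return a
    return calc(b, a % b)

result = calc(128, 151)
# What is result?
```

calc(128, 151) -> calc(151, 128) -> calc(128, 23) -> calc(23, 13) -> calc(13, 10) -> calc(10, 3) -> calc(3, 1) -> calc(1, 0) -> 1

Answer: 1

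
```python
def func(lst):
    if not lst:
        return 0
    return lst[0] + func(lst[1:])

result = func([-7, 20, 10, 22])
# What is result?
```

(-7) + 20 + 10 + 22 + 0 = 45

Answer: 45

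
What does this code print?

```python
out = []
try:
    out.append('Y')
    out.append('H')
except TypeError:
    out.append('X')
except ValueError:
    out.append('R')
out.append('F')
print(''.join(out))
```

Execution trace: 'Y' (try body) → 'H' (try body, no exception) → 'F' (after the try/except). Output: YHF

Answer: YHF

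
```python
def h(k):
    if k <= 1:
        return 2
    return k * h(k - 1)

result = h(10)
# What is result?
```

h(10) = 10 * 9 * 8 * 7 * 6 * 5 * 4 * 3 * 2 * 2 = 7257600

Answer: 7257600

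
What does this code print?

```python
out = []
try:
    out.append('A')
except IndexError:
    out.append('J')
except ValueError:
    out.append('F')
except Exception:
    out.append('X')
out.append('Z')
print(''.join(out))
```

Execution trace: 'A' (try body, no exception) → 'Z' (after the try/except). Output: AZ

Answer: AZ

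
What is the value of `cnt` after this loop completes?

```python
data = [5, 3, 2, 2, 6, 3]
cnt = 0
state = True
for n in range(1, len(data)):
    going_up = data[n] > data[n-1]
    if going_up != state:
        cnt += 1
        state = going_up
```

Count direction changes in [5, 3, 2, 2, 6, 3]
`cnt` takes the values: 0 → 1 → 2 → 3

Answer: 3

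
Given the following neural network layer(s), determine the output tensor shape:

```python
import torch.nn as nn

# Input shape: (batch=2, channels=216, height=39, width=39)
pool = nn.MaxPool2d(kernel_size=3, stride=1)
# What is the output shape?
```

Input: (2, 216, 39, 39) -> Output: (2, 216, 37, 37)

Answer: (2, 216, 37, 37)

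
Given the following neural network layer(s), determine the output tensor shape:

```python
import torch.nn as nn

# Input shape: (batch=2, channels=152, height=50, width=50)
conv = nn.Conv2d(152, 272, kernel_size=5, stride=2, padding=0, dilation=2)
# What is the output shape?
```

Input: (2, 152, 50, 50) -> Output: (2, 272, 21, 21)

Answer: (2, 272, 21, 21)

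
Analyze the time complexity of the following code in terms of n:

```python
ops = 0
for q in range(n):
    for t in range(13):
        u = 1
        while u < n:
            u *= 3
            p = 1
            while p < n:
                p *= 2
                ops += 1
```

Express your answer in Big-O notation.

Each loop level contributes: n × 1 × log n × log n. Multiplying the contributions gives O(n log² n).

Answer: O(n log² n)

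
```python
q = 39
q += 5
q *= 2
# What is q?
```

Trace:
`q = 39` → q = 39
`q += 5` → q = 44
`q *= 2` → q = 88
So q = 88

Answer: 88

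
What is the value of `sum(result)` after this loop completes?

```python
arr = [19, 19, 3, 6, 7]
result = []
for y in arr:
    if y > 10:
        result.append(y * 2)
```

Sum of doubled values > 10
`result` takes the values: [] → [38] → [38, 38]
So `sum(result)` = 76

Answer: 76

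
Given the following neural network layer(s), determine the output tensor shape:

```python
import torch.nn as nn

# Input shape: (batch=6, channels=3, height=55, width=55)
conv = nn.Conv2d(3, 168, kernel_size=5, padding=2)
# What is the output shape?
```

Input: (6, 3, 55, 55) -> Output: (6, 168, 55, 55)

Answer: (6, 168, 55, 55)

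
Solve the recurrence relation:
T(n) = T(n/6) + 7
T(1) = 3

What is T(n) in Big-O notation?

Each step divides n by 6 and adds 7. After log_6(n) steps we reach T(1)=3. So T(n) = 7·log_6(n) + 3 = O(log n).

Answer: O(log n)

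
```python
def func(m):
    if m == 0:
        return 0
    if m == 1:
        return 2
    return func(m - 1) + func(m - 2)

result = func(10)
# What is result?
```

Build up from base cases: func(0)=0, func(1)=2, func(2)=2, func(3)=4, func(4)=6, func(5)=10, func(6)=16, ..., func(10)=110

Answer: 110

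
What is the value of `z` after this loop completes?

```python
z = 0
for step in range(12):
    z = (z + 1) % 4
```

Increment mod 4, 12 times = 0
`z` takes the values: 0 → 1 → 2 → 3 → 0 → 1 → 2 → 3 → 0 → 1 → 2 → 3 → 0

Answer: 0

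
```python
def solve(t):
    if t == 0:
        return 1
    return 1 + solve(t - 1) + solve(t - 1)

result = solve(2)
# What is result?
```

solve(t) = 1 + 2·solve(t-1), solve(0)=1. Closed form: (1+1)·2^2 - 1 = 7.

Answer: 7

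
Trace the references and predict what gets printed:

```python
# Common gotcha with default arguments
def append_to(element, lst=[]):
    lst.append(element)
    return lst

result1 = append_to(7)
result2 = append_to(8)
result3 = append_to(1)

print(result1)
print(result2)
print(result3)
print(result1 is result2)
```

Key concept: mutable default argument gotcha.
Step by step:
`result1 = append_to(7)` → result1 = [7]
`result2 = append_to(8)` → result1 = [7, 8] (same object as result2); result2 = [7, 8] (same object as result1)
`result3 = append_to(1)` → result1 = [7, 8, 1] (same object as result2, result3); result2 = [7, 8, 1] (same object as result1, result3); result3 = [7, 8, 1] (same object as result1, result2)
`print(result1)` → prints [7, 8, 1]
`print(result2)` → prints [7, 8, 1]
`print(result3)` → prints [7, 8, 1]
`print(result1 is result2)` → prints True

Answer:
[7, 8, 1]
[7, 8, 1]
[7, 8, 1]
True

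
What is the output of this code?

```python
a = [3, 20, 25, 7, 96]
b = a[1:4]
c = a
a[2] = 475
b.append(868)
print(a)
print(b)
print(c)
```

Key concept: slice vs alias.
Step by step:
`a = [3, 20, 25, 7, 96]` → a = [3, 20, 25, 7, 96]
`b = a[1:4]` → b = [20, 25, 7]
`c = a` → c = [3, 20, 25, 7, 96] (same object as a)
`a[2] = 475` → a = [3, 20, 475, 7, 96] (same object as c); c = [3, 20, 475, 7, 96] (same object as a)
`b.append(868)` → b = [20, 25, 7, 868]
`print(a)` → prints [3, 20, 475, 7, 96]
`print(b)` → prints [20, 25, 7, 868]
`print(c)` → prints [3, 20, 475, 7, 96]

Answer:
[3, 20, 475, 7, 96]
[20, 25, 7, 868]
[3, 20, 475, 7, 96]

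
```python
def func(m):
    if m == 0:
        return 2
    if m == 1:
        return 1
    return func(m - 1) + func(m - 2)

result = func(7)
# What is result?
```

Build up from base cases: func(0)=2, func(1)=1, func(2)=3, func(3)=4, func(4)=7, func(5)=11, func(6)=18, ..., func(7)=29

Answer: 29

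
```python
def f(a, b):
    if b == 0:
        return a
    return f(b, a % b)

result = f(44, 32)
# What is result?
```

f(44, 32) -> f(32, 12) -> f(12, 8) -> f(8, 4) -> f(4, 0) -> 4

Answer: 4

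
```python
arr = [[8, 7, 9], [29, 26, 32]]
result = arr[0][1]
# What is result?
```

Trace:
`arr = [[8, 7, 9], [29, 26, 32]]` → arr = [[8, 7, 9], [29, 26, 32]]
`result = arr[0][1]` → result = 7
So result = 7

Answer: 7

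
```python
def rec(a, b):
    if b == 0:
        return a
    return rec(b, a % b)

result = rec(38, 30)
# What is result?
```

rec(38, 30) -> rec(30, 8) -> rec(8, 6) -> rec(6, 2) -> rec(2, 0) -> 2

Answer: 2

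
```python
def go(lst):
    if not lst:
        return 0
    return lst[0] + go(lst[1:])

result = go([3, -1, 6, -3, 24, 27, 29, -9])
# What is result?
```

3 + (-1) + 6 + (-3) + 24 + 27 + 29 + (-9) + 0 = 76

Answer: 76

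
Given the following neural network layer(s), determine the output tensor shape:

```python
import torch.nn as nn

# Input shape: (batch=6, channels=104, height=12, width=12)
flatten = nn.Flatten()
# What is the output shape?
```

Input: (6, 104, 12, 12) -> Output: (6, 14976)

Answer: (6, 14976)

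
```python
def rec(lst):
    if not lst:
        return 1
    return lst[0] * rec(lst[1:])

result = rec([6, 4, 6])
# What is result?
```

Product over [6, 4, 6] = 6 * 4 * 6 = 144

Answer: 144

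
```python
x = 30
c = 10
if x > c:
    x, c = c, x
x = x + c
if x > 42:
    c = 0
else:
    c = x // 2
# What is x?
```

Trace:
`x = 30` → x = 30
`c = 10` → c = 10
`if x > c: ...` → x > c is True → x = 10; c = 30
`x = x + c` → x = 40
`if x > 42: ...` → x > 42 is False, take else branch → c = 20
So x = 40

Answer: 40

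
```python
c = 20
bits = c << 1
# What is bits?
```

Trace:
`c = 20` → c = 20
`bits = c << 1` → bits = 40
So bits = 40

Answer: 40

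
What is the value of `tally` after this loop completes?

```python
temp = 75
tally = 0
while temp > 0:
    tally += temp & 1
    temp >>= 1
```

Count set bits in 75 (binary: 0b1001011)
`tally` takes the values: 0 → 1 → 2 → 3 → 4

Answer: 4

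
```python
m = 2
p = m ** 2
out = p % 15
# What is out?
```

Trace:
`m = 2` → m = 2
`p = m ** 2` → p = 4
`out = p % 15` → out = 4
So out = 4

Answer: 4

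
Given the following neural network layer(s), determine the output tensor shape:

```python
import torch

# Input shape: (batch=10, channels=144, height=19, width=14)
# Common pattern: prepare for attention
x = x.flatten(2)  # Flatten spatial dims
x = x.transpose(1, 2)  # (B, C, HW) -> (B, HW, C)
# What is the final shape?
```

Input: (10, 144, 19, 14) -> after flatten(2): (10, 144, 266) -> Output: (10, 266, 144)

Answer: (10, 266, 144)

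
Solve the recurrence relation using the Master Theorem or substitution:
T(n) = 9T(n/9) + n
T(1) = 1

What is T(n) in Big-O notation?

By Master Theorem: a=9, b=9, f(n)=n. Since log_9(9) = 1 and f(n) = Θ(n^1), Case 2 applies. T(n) = O(n log n).

Answer: O(n log n)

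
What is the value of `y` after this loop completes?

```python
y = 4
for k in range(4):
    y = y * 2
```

Multiply by 2, 4 times: 4 * 2^4 = 64
`y` takes the values: 4 → 8 → 16 → 32 → 64

Answer: 64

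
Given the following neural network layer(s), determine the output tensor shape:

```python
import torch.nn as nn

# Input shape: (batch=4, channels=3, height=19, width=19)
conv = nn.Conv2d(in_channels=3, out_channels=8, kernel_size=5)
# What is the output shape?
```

Input: (4, 3, 19, 19) -> Output: (4, 8, 15, 15)

Answer: (4, 8, 15, 15)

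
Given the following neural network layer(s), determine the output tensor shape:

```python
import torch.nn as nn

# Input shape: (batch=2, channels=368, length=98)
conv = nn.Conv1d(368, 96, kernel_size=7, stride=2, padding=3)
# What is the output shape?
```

Input: (2, 368, 98) -> Output: (2, 96, 49)

Answer: (2, 96, 49)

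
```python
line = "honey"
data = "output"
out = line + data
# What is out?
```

Trace:
`line = "honey"` → line = 'honey'
`data = "output"` → data = 'output'
`out = line + data` → out = 'honeyoutput'
So out = 'honeyoutput'

Answer: 'honeyoutput'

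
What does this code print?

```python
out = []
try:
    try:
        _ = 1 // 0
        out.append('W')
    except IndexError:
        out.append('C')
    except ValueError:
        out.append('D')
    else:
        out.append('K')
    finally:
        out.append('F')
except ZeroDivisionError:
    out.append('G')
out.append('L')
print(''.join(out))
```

Execution trace: 'F' (finally) → 'G' (outer except ZeroDivisionError) → 'L' (after the try/except). Output: FGL

Answer: FGL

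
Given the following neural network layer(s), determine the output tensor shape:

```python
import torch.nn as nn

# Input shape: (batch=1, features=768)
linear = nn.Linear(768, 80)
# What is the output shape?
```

Input: (1, 768) -> Output: (1, 80)

Answer: (1, 80)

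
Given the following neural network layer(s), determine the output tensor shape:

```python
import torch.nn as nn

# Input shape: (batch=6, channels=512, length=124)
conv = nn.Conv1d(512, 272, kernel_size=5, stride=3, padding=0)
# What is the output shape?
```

Input: (6, 512, 124) -> Output: (6, 272, 40)

Answer: (6, 272, 40)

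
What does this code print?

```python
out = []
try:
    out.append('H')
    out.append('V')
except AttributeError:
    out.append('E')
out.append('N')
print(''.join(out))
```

Execution trace: 'H' (try body) → 'V' (try body, no exception) → 'N' (after the try/except). Output: HVN

Answer: HVN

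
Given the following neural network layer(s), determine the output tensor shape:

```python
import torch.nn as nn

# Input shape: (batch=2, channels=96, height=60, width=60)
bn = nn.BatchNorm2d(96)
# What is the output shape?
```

Input: (2, 96, 60, 60) -> Output: (2, 96, 60, 60)

Answer: (2, 96, 60, 60)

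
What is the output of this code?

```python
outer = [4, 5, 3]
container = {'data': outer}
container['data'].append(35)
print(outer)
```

Key concept: dict holds reference to list.
Step by step:
`outer = [4, 5, 3]` → outer = [4, 5, 3]
`container = {'data': outer}` → container = {'data': [4, 5, 3]}
`container['data'].append(35)` → outer = [4, 5, 3, 35]; container = {'data': [4, 5, 3, 35]}
`print(outer)` → prints [4, 5, 3, 35]

Answer: [4, 5, 3, 35]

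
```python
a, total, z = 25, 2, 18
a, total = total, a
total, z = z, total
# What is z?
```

Trace:
`a, total, z = 25, 2, 18` → a = 25; total = 2; z = 18
`a, total = total, a` → a = 2; total = 25
`total, z = z, total` → total = 18; z = 25
So z = 25

Answer: 25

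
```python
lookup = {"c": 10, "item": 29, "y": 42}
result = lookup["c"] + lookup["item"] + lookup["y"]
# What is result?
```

Trace:
`lookup = {"c": 10, "item": 29, "y": 42}` → lookup = {'c': 10, 'item': 29, 'y': 42}
`result = lookup["c"] + lookup["item"] + lookup["y"]` → result = 81
So result = 81

Answer: 81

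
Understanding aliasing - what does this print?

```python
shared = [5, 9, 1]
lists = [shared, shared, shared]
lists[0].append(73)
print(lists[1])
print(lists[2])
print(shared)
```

Key concept: list of same reference.
Step by step:
`shared = [5, 9, 1]` → shared = [5, 9, 1]
`lists = [shared, shared, shared]` → lists = [[5, 9, 1], [5, 9, 1], [5, 9, 1]]
`lists[0].append(73)` → shared = [5, 9, 1, 73]; lists = [[5, 9, 1, 73], [5, 9, 1, 73], [5, 9, 1, 73]]
`print(lists[1])` → prints [5, 9, 1, 73]
`print(lists[2])` → prints [5, 9, 1, 73]
`print(shared)` → prints [5, 9, 1, 73]

Answer:
[5, 9, 1, 73]
[5, 9, 1, 73]
[5, 9, 1, 73]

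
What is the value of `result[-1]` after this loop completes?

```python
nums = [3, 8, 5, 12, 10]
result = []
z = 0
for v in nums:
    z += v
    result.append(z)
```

Cumulative sum ends at 38
`result` takes the values: [] → [3] → [3, 11] → [3, 11, 16] → [3, 11, 16, 28] → [3, 11, 16, 28, 38]
So `result[-1]` = 38

Answer: 38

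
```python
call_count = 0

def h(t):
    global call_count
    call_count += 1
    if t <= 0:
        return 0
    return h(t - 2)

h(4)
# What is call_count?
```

Linear recursion stepping by 2: 3 calls from t=4 down to ≤0.

Answer: 3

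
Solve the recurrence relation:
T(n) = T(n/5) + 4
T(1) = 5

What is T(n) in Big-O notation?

Each step divides n by 5 and adds 4. After log_5(n) steps we reach T(1)=5. So T(n) = 4·log_5(n) + 5 = O(log n).

Answer: O(log n)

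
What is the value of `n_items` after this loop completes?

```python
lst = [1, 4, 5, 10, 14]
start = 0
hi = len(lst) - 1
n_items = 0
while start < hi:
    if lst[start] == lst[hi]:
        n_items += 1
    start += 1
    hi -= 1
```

Count matching pairs from ends
`n_items` takes the values: 0

Answer: 0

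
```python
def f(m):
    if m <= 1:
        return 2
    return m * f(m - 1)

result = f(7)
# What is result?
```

f(7) = 7 * 6 * 5 * 4 * 3 * 2 * 2 = 10080

Answer: 10080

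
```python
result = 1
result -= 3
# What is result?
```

Trace:
`result = 1` → result = 1
`result -= 3` → result = -2
So result = -2

Answer: -2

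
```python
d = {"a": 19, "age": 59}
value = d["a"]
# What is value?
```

Trace:
`d = {"a": 19, "age": 59}` → d = {'a': 19, 'age': 59}
`value = d["a"]` → value = 19
So value = 19

Answer: 19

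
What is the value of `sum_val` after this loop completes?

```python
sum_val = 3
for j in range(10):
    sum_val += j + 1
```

Start at 3, add 1 to 10 = 58
`sum_val` takes the values: 3 → 4 → 6 → 9 → 13 → 18 → 24 → 31 → 39 → 48 → 58

Answer: 58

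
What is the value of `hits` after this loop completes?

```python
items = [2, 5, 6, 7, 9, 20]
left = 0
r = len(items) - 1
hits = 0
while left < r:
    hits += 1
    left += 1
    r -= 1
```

Iterations until pointers meet (list length 6)
`hits` takes the values: 0 → 1 → 2 → 3

Answer: 3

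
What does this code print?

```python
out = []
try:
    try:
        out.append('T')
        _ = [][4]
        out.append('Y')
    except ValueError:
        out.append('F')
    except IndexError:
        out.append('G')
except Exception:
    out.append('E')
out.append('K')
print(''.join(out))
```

Execution trace: 'T' (inner try body) → 'G' (inner except IndexError) → 'K' (after the try/except). Output: TGK

Answer: TGK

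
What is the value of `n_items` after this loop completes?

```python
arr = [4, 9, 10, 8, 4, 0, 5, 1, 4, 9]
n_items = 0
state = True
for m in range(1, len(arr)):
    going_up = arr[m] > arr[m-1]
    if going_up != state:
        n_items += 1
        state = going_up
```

Count direction changes in [4, 9, 10, 8, 4, 0, 5, 1, 4, 9]
`n_items` takes the values: 0 → 1 → 2 → 3 → 4

Answer: 4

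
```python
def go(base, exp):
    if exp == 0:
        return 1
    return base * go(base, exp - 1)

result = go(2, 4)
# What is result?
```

go(2, 4) = 2 * 2 * 2 * 2 = 16

Answer: 16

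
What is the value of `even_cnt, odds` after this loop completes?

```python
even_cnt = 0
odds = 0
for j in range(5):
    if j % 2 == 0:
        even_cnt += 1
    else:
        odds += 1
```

Count evens and odds in range(5)
`even_cnt, odds` takes the values: (0, 0) → (1, 0) → (1, 1) → (2, 1) → (2, 2) → (3, 2)

Answer: 3, 2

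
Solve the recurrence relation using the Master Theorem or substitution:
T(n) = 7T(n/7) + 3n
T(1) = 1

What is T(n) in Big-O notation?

By Master Theorem: a=7, b=7, f(n)=3n. Since log_7(7) = 1 and f(n) = Θ(n^1), Case 2 applies. T(n) = O(n log n).

Answer: O(n log n)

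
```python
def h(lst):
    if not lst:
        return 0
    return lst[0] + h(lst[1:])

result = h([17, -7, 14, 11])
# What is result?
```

17 + (-7) + 14 + 11 + 0 = 35

Answer: 35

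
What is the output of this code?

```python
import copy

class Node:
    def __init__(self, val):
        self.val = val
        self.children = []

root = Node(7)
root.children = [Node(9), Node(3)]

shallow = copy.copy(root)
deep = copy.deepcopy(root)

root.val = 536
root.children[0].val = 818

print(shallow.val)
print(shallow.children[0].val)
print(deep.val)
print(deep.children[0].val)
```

Key concept: deep copy with custom objects.
Step by step:
`root = Node(7)` → root = Node(val=7, children=[])
`root.children = [Node(9), Node(3)]` → root = Node(val=7, children=[Node(val=9, children=[]), Node(val=3, children=[])])
`shallow = copy.copy(root)` → shallow = Node(val=7, children=[Node(val=9, children=[]), Node(val=3, children=[])])
`deep = copy.deepcopy(root)` → deep = Node(val=7, children=[Node(val=9, children=[]), Node(val=3, children=[])])
`root.val = 536` → root = Node(val=536, children=[Node(val=9, children=[]), Node(val=3, children=[])])
`root.children[0].val = 818` → root = Node(val=536, children=[Node(val=818, children=[]), Node(val=3, children=[])]); shallow = Node(val=7, children=[Node(val=818, children=[]), Node(val=3, children=[])])
`print(shallow.val)` → prints 7
`print(shallow.children[0].val)` → prints 818
`print(deep.val)` → prints 7
`print(deep.children[0].val)` → prints 9

Answer:
7
818
7
9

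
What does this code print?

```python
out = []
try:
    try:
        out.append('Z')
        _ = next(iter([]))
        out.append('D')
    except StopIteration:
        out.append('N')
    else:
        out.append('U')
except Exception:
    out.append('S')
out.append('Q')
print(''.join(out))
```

Execution trace: 'Z' (inner try body) → 'N' (inner except StopIteration) → 'Q' (after the try/except). Output: ZNQ

Answer: ZNQ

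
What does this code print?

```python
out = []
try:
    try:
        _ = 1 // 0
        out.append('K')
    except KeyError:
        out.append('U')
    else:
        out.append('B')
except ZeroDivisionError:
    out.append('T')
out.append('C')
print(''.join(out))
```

Execution trace: 'T' (outer except ZeroDivisionError) → 'C' (after the try/except). Output: TC

Answer: TC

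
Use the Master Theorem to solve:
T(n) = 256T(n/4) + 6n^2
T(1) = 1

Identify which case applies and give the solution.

a=256, b=4, f(n)=6n^2. log_4(256) = 4. Since c=2 < 4, Case 1 applies: T(n) = Θ(n^log_b(a)) = O(n^4).

Answer: O(n^4) - Case 1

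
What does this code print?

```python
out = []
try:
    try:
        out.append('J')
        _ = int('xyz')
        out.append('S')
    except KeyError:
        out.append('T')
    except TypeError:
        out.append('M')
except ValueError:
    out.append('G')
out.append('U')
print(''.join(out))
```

Execution trace: 'J' (inner try body) → 'G' (outer except ValueError) → 'U' (after the try/except). Output: JGU

Answer: JGU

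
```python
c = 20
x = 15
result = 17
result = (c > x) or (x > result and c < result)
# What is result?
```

Trace:
`c = 20` → c = 20
`x = 15` → x = 15
`result = 17` → result = 17
`result = (c > x) or (x > result and c < result)` → result = True
So result = True

Answer: True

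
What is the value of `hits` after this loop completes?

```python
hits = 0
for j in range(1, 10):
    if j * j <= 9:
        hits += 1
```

Count numbers where j² ≤ 9
`hits` takes the values: 0 → 1 → 2 → 3

Answer: 3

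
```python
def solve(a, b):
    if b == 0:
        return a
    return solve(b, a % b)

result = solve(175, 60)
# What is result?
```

solve(175, 60) -> solve(60, 55) -> solve(55, 5) -> solve(5, 0) -> 5

Answer: 5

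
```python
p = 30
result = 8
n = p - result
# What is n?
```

Trace:
`p = 30` → p = 30
`result = 8` → result = 8
`n = p - result` → n = 22
So n = 22

Answer: 22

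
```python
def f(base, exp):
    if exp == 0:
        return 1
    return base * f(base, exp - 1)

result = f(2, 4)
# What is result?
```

f(2, 4) = 2 * 2 * 2 * 2 = 16

Answer: 16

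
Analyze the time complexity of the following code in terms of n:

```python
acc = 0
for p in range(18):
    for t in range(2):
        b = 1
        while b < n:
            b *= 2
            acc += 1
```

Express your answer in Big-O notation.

Each loop level contributes: 1 × 1 × log n. Multiplying the contributions gives O(log n).

Answer: O(log n)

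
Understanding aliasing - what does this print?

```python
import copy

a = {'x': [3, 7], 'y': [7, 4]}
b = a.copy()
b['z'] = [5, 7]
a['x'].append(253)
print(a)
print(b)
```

Key concept: shallow copy of dict with mutable values.
Step by step:
`a = {'x': [3, 7], 'y': [7, 4]}` → a = {'x': [3, 7], 'y': [7, 4]}
`b = a.copy()` → b = {'x': [3, 7], 'y': [7, 4]}
`b['z'] = [5, 7]` → b = {'x': [3, 7], 'y': [7, 4], 'z': [5, 7]}
`a['x'].append(253)` → a = {'x': [3, 7, 253], 'y': [7, 4]}; b = {'x': [3, 7, 253], 'y': [7, 4], 'z': [5, 7]}
`print(a)` → prints {'x': [3, 7, 253], 'y': [7, 4]}
`print(b)` → prints {'x': [3, 7, 253], 'y': [7, 4], 'z': [5, 7]}

Answer:
{'x': [3, 7, 253], 'y': [7, 4]}
{'x': [3, 7, 253], 'y': [7, 4], 'z': [5, 7]}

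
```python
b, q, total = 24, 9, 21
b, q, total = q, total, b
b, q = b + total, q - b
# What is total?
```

Trace:
`b, q, total = 24, 9, 21` → b = 24; q = 9; total = 21
`b, q, total = q, total, b` → b = 9; q = 21; total = 24
`b, q = b + total, q - b` → b = 33; q = 12
So total = 24

Answer: 24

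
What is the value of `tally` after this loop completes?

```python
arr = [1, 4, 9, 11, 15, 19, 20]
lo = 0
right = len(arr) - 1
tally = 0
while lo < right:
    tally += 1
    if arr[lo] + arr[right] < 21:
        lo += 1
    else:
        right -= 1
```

Steps to find pair summing to 21
`tally` takes the values: 0 → 1 → 2 → 3 → 4 → 5 → 6

Answer: 6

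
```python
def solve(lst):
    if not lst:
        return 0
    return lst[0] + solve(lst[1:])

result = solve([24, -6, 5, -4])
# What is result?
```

24 + (-6) + 5 + (-4) + 0 = 19

Answer: 19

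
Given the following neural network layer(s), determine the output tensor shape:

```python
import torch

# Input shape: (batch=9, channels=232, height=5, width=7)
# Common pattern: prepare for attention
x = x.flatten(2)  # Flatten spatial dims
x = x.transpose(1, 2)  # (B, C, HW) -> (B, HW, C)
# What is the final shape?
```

Input: (9, 232, 5, 7) -> after flatten(2): (9, 232, 35) -> Output: (9, 35, 232)

Answer: (9, 35, 232)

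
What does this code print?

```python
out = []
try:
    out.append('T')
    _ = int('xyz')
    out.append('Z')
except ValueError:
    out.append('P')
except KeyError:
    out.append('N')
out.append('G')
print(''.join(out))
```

Execution trace: 'T' (try body) → 'P' (except ValueError) → 'G' (after the try/except). Output: TPG

Answer: TPG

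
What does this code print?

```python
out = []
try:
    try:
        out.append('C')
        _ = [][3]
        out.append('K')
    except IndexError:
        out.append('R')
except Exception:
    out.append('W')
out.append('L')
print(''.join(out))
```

Execution trace: 'C' (inner try body) → 'R' (inner except IndexError) → 'L' (after the try/except). Output: CRL

Answer: CRL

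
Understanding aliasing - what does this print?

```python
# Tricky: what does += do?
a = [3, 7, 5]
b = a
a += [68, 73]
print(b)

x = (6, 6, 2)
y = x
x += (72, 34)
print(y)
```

Key concept: += behavior differs for mutable vs immutable.
Step by step:
`a = [3, 7, 5]` → a = [3, 7, 5]
`b = a` → b = [3, 7, 5] (same object as a)
`a += [68, 73]` → a = [3, 7, 5, 68, 73] (same object as b); b = [3, 7, 5, 68, 73] (same object as a)
`print(b)` → prints [3, 7, 5, 68, 73]
`x = (6, 6, 2)` → x = (6, 6, 2)
`y = x` → y = (6, 6, 2)
`x += (72, 34)` → x = (6, 6, 2, 72, 34)
`print(y)` → prints (6, 6, 2)

Answer:
[3, 7, 5, 68, 73]
(6, 6, 2)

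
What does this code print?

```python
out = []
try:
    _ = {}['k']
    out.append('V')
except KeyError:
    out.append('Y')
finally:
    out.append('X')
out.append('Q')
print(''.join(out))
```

Execution trace: 'Y' (except KeyError) → 'X' (finally) → 'Q' (after the try/except). Output: YXQ

Answer: YXQ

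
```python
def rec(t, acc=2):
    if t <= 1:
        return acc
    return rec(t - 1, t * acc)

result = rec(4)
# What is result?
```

Accumulator trace (n, acc): (4, 2) -> (3, 8) -> (2, 24) -> (1, 48) -> return 48

Answer: 48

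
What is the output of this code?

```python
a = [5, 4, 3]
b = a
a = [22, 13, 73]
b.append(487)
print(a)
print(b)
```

Key concept: rebinding vs mutation: a is rebound to a new list, b still points at the original.
Step by step:
`a = [5, 4, 3]` → a = [5, 4, 3]
`b = a` → b = [5, 4, 3] (same object as a)
`a = [22, 13, 73]` → a = [22, 13, 73]
`b.append(487)` → b = [5, 4, 3, 487]
`print(a)` → prints [22, 13, 73]
`print(b)` → prints [5, 4, 3, 487]

Answer:
[22, 13, 73]
[5, 4, 3, 487]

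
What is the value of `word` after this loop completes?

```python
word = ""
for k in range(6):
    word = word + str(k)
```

Concatenate digits 0 to 5
`word` takes the values: "" → "0" → "01" → "012" → "0123" → "01234" → "012345"

Answer: "012345"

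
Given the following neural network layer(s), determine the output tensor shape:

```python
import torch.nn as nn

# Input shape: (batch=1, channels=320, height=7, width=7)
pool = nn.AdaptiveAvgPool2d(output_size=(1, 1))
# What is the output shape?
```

Input: (1, 320, 7, 7) -> Output: (1, 320, 1, 1)

Answer: (1, 320, 1, 1)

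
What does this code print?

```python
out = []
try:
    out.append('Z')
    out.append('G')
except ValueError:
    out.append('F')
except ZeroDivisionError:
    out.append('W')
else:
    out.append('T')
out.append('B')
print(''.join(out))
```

Execution trace: 'Z' (try body) → 'G' (try body, no exception) → 'T' (else) → 'B' (after the try/except). Output: ZGTB

Answer: ZGTB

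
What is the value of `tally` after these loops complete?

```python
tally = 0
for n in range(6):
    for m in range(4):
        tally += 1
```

6 * 4 = 24
`tally` takes the values: 0 → 1 → 2 → 3 → 4 → 5 → 6 → 7 → 8 → 9 → 10 → 11 → 12 → 13 → 14 → 15 → 16 → 17 → 18 → 19 → 20 → 21 → 22 → 23 → 24

Answer: 24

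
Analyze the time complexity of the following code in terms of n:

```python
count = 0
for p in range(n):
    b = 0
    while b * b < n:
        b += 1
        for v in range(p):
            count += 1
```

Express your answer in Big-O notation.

Each loop level contributes: n × √n × n. Multiplying the contributions gives O(n^2√n).

Answer: O(n^2√n)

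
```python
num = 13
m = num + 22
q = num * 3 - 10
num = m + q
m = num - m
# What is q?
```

Trace:
`num = 13` → num = 13
`m = num + 22` → m = 35
`q = num * 3 - 10` → q = 29
`num = m + q` → num = 64
`m = num - m` → m = 29
So q = 29

Answer: 29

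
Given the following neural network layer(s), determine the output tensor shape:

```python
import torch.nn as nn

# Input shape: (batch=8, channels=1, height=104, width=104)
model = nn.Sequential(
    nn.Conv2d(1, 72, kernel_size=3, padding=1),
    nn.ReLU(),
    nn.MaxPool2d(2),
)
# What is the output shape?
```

Input: (8, 1, 104, 104) -> after Conv2d: (8, 72, 104, 104) -> after ReLU: (8, 72, 104, 104) -> Output: (8, 72, 52, 52)

Answer: (8, 72, 52, 52)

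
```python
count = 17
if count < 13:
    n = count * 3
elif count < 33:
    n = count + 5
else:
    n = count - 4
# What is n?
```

Trace:
`count = 17` → count = 17
`if count < 13: ...` → count < 13 is False, count < 33 is True → n = 22
So n = 22

Answer: 22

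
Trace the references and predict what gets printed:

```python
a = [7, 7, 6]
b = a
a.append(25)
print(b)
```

Key concept: basic list aliasing.
Step by step:
`a = [7, 7, 6]` → a = [7, 7, 6]
`b = a` → b = [7, 7, 6] (same object as a)
`a.append(25)` → a = [7, 7, 6, 25] (same object as b); b = [7, 7, 6, 25] (same object as a)
`print(b)` → prints [7, 7, 6, 25]

Answer: [7, 7, 6, 25]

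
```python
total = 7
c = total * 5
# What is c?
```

Trace:
`total = 7` → total = 7
`c = total * 5` → c = 35
So c = 35

Answer: 35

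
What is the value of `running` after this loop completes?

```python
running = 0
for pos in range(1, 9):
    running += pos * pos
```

Sum of squares 1² to 8² = 204
`running` takes the values: 0 → 1 → 5 → 14 → 30 → 55 → 91 → 140 → 204

Answer: 204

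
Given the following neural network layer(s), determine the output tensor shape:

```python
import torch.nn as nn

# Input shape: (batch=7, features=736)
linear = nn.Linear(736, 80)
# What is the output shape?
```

Input: (7, 736) -> Output: (7, 80)

Answer: (7, 80)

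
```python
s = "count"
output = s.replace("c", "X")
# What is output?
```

Trace:
`s = "count"` → s = 'count'
`output = s.replace("c", "X")` → output = 'Xount'
So output = 'Xount'

Answer: 'Xount'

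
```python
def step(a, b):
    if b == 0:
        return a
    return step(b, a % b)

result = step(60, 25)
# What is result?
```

step(60, 25) -> step(25, 10) -> step(10, 5) -> step(5, 0) -> 5

Answer: 5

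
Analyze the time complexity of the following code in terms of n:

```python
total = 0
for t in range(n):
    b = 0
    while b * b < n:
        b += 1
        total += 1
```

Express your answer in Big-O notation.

Each loop level contributes: n × √n. Multiplying the contributions gives O(n√n).

Answer: O(n√n)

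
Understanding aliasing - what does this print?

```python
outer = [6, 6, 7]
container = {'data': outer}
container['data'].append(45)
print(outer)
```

Key concept: dict holds reference to list.
Step by step:
`outer = [6, 6, 7]` → outer = [6, 6, 7]
`container = {'data': outer}` → container = {'data': [6, 6, 7]}
`container['data'].append(45)` → outer = [6, 6, 7, 45]; container = {'data': [6, 6, 7, 45]}
`print(outer)` → prints [6, 6, 7, 45]

Answer: [6, 6, 7, 45]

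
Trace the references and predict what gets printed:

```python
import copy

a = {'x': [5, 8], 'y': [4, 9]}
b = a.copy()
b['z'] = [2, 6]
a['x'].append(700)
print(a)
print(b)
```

Key concept: shallow copy of dict with mutable values.
Step by step:
`a = {'x': [5, 8], 'y': [4, 9]}` → a = {'x': [5, 8], 'y': [4, 9]}
`b = a.copy()` → b = {'x': [5, 8], 'y': [4, 9]}
`b['z'] = [2, 6]` → b = {'x': [5, 8], 'y': [4, 9], 'z': [2, 6]}
`a['x'].append(700)` → a = {'x': [5, 8, 700], 'y': [4, 9]}; b = {'x': [5, 8, 700], 'y': [4, 9], 'z': [2, 6]}
`print(a)` → prints {'x': [5, 8, 700], 'y': [4, 9]}
`print(b)` → prints {'x': [5, 8, 700], 'y': [4, 9], 'z': [2, 6]}

Answer:
{'x': [5, 8, 700], 'y': [4, 9]}
{'x': [5, 8, 700], 'y': [4, 9], 'z': [2, 6]}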